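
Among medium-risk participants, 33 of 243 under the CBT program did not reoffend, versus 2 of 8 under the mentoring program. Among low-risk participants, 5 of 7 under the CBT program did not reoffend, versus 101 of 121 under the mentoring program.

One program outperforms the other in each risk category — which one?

Medium-risk: the CBT program 33/243 = 13.6%, the mentoring program 2/8 = 25.0% → the mentoring program
Low-risk: the CBT program 5/7 = 71.4%, the mentoring program 101/121 = 83.5% → the mentoring program
The mentoring program has the higher rate in both groups.

the mentoring program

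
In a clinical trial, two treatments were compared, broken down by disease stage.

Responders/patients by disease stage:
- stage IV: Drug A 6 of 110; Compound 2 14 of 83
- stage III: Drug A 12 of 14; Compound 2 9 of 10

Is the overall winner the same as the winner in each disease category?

Stage IV: Drug A 6/110 = 5.5%, Compound 2 14/83 = 16.9% → Compound 2
Stage III: Drug A 12/14 = 85.7%, Compound 2 9/10 = 90.0% → Compound 2
Overall: Drug A 18/124 = 14.5%, Compound 2 23/93 = 24.7% → Compound 2
Compound 2 wins overall and in every disease group — no reversal.

Yes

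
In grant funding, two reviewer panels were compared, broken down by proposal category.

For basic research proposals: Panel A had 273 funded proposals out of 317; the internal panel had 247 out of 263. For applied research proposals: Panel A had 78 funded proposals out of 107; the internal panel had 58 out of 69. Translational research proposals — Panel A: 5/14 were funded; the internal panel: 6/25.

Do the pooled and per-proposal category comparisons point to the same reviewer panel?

Basic research: Panel A 273/317 = 86.1%, the internal panel 247/263 = 93.9% → the internal panel
Applied research: Panel A 78/107 = 72.9%, the internal panel 58/69 = 84.1% → the internal panel
Translational research: Panel A 5/14 = 35.7%, the internal panel 6/25 = 24.0% → Panel A
Overall: Panel A 356/438 = 81.3%, the internal panel 311/357 = 87.1% → the internal panel
Neither sweeps: Panel A wins 1 of 3 groups, the internal panel wins 2. The internal panel wins overall but not every group — no Simpson reversal.

No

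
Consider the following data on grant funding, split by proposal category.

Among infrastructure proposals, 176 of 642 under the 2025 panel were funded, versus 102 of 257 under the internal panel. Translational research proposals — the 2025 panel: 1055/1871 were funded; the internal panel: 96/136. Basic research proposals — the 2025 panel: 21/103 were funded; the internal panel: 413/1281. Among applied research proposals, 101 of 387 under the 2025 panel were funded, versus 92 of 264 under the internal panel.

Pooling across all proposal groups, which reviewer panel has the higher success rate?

the 2025 panel

Infrastructure: the 2025 panel 176/642 = 27.4%, the internal panel 102/257 = 39.7% → the internal panel
Translational research: the 2025 panel 1055/1871 = 56.4%, the internal panel 96/136 = 70.6% → the internal panel
Basic research: the 2025 panel 21/103 = 20.4%, the internal panel 413/1281 = 32.2% → the internal panel
Applied research: the 2025 panel 101/387 = 26.1%, the internal panel 92/264 = 34.8% → the internal panel
Overall: the 2025 panel 1353/3003 = 45.1%, the internal panel 703/1938 = 36.3% → the 2025 panel
(The internal panel wins every proposal group but the 2025 panel wins overall — the internal panel's proposals skew toward the low-rate basic research group.)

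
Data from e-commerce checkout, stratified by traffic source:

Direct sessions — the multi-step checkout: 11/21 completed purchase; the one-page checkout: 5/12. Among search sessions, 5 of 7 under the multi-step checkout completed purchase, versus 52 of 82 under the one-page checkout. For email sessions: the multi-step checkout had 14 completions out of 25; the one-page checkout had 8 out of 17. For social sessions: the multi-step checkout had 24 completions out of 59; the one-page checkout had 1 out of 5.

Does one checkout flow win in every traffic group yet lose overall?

Direct: the multi-step checkout 11/21 = 52.4%, the one-page checkout 5/12 = 41.7% → the multi-step checkout
Search: the multi-step checkout 5/7 = 71.4%, the one-page checkout 52/82 = 63.4% → the multi-step checkout
Email: the multi-step checkout 14/25 = 56.0%, the one-page checkout 8/17 = 47.1% → the multi-step checkout
Social: the multi-step checkout 24/59 = 40.7%, the one-page checkout 1/5 = 20.0% → the multi-step checkout
Overall: the multi-step checkout 54/112 = 48.2%, the one-page checkout 66/116 = 56.9% → the one-page checkout
The multi-step checkout wins each traffic group but the one-page checkout wins overall — the comparison reverses. The multi-step checkout's sessions skew toward social, which has a lower base rate.

Yes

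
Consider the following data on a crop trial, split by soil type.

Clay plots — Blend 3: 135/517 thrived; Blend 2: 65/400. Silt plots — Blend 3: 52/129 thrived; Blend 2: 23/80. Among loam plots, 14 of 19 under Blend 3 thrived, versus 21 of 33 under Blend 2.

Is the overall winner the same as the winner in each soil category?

Yes

Clay: Blend 3 135/517 = 26.1%, Blend 2 65/400 = 16.2% → Blend 3
Silt: Blend 3 52/129 = 40.3%, Blend 2 23/80 = 28.8% → Blend 3
Loam: Blend 3 14/19 = 73.7%, Blend 2 21/33 = 63.6% → Blend 3
Overall: Blend 3 201/665 = 30.2%, Blend 2 109/513 = 21.2% → Blend 3
Blend 3 wins overall and in every soil group — no reversal.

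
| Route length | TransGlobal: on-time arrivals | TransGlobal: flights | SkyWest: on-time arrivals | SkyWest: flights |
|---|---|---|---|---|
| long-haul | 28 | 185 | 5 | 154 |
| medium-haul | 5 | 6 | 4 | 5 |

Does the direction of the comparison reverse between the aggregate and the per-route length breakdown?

Long-haul: TransGlobal 28/185 = 15.1%, SkyWest 5/154 = 3.2% → TransGlobal
Medium-haul: TransGlobal 5/6 = 83.3%, SkyWest 4/5 = 80.0% → TransGlobal
Overall: TransGlobal 33/191 = 17.3%, SkyWest 9/159 = 5.7% → TransGlobal
TransGlobal wins overall and in every route group — no reversal.

No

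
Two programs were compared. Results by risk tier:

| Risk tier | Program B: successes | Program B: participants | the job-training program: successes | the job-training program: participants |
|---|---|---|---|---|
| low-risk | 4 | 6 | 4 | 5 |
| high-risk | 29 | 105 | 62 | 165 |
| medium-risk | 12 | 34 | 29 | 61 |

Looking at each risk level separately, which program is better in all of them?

the job-training program

Low-risk: Program B 4/6 = 66.7%, the job-training program 4/5 = 80.0% → the job-training program
High-risk: Program B 29/105 = 27.6%, the job-training program 62/165 = 37.6% → the job-training program
Medium-risk: Program B 12/34 = 35.3%, the job-training program 29/61 = 47.5% → the job-training program
The job-training program has the higher rate in all 3 groups.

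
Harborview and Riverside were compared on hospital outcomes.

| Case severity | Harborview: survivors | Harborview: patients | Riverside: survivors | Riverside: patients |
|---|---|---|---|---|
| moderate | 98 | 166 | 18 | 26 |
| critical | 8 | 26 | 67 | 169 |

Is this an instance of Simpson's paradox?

Yes

Moderate: Harborview 98/166 = 59.0%, Riverside 18/26 = 69.2% → Riverside
Critical: Harborview 8/26 = 30.8%, Riverside 67/169 = 39.6% → Riverside
Overall: Harborview 106/192 = 55.2%, Riverside 85/195 = 43.6% → Harborview
Riverside wins each case group but Harborview wins overall — the comparison reverses. Riverside's patients skew toward critical, which has a lower base rate.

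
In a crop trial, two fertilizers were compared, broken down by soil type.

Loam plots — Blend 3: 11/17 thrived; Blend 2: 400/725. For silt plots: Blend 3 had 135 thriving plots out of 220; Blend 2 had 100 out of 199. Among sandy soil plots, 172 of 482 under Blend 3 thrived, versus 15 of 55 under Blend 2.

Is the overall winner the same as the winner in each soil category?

No

Loam: Blend 3 11/17 = 64.7%, Blend 2 400/725 = 55.2% → Blend 3
Silt: Blend 3 135/220 = 61.4%, Blend 2 100/199 = 50.3% → Blend 3
Sandy soil: Blend 3 172/482 = 35.7%, Blend 2 15/55 = 27.3% → Blend 3
Overall: Blend 3 318/719 = 44.2%, Blend 2 515/979 = 52.6% → Blend 2
Blend 3 wins each soil group but Blend 2 wins overall — the comparison reverses. Blend 3's plots skew toward sandy soil, which has a lower base rate.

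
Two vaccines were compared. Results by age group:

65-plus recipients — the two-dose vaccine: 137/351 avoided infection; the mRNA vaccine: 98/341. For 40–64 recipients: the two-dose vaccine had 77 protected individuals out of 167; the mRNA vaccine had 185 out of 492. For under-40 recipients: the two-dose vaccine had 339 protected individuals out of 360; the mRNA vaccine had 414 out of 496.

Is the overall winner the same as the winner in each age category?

Yes

65-plus: the two-dose vaccine 137/351 = 39.0%, the mRNA vaccine 98/341 = 28.7% → the two-dose vaccine
40–64: the two-dose vaccine 77/167 = 46.1%, the mRNA vaccine 185/492 = 37.6% → the two-dose vaccine
Under-40: the two-dose vaccine 339/360 = 94.2%, the mRNA vaccine 414/496 = 83.5% → the two-dose vaccine
Overall: the two-dose vaccine 553/878 = 63.0%, the mRNA vaccine 697/1329 = 52.4% → the two-dose vaccine
The two-dose vaccine wins overall and in every age group — no reversal.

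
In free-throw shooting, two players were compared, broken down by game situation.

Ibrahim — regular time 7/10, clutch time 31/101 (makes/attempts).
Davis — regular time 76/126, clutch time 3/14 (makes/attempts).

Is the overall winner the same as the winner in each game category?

Regular time: Ibrahim 7/10 = 70.0%, Davis 76/126 = 60.3% → Ibrahim
Clutch time: Ibrahim 31/101 = 30.7%, Davis 3/14 = 21.4% → Ibrahim
Overall: Ibrahim 38/111 = 34.2%, Davis 79/140 = 56.4% → Davis
Ibrahim wins each game group but Davis wins overall — the comparison reverses. Ibrahim's attempts skew toward clutch time, which has a lower base rate.

No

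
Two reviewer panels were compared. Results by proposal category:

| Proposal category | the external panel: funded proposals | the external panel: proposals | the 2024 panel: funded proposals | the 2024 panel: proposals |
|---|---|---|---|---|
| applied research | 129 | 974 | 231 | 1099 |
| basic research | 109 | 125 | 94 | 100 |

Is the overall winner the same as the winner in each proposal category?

Applied research: the external panel 129/974 = 13.2%, the 2024 panel 231/1099 = 21.0% → the 2024 panel
Basic research: the external panel 109/125 = 87.2%, the 2024 panel 94/100 = 94.0% → the 2024 panel
Overall: the external panel 238/1099 = 21.7%, the 2024 panel 325/1199 = 27.1% → the 2024 panel
The 2024 panel wins overall and in every proposal group — no reversal.

Yes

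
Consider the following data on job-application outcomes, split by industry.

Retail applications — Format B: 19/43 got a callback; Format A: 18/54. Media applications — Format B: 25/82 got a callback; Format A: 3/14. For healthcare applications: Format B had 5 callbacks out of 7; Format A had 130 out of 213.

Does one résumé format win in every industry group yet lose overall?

Yes

Retail: Format B 19/43 = 44.2%, Format A 18/54 = 33.3% → Format B
Media: Format B 25/82 = 30.5%, Format A 3/14 = 21.4% → Format B
Healthcare: Format B 5/7 = 71.4%, Format A 130/213 = 61.0% → Format B
Overall: Format B 49/132 = 37.1%, Format A 151/281 = 53.7% → Format A
Format B wins each industry group but Format A wins overall — the comparison reverses. Format B's applications skew toward media, which has a lower base rate.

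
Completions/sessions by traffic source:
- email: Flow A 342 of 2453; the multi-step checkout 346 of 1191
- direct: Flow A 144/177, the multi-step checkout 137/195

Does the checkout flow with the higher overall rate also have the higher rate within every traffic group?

No

Email: Flow A 342/2453 = 13.9%, the multi-step checkout 346/1191 = 29.1% → the multi-step checkout
Direct: Flow A 144/177 = 81.4%, the multi-step checkout 137/195 = 70.3% → Flow A
Overall: Flow A 486/2630 = 18.5%, the multi-step checkout 483/1386 = 34.8% → the multi-step checkout
Neither sweeps: Flow A wins 1 of 2 groups, the multi-step checkout wins 1. The multi-step checkout wins overall but not every group — no Simpson reversal.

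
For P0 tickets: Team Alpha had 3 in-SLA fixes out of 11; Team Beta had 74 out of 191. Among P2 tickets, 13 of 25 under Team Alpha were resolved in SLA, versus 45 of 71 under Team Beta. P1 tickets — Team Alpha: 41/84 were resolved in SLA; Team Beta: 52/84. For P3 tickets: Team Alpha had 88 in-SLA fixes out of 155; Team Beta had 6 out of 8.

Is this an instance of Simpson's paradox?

Yes

P0: Team Alpha 3/11 = 27.3%, Team Beta 74/191 = 38.7% → Team Beta
P2: Team Alpha 13/25 = 52.0%, Team Beta 45/71 = 63.4% → Team Beta
P1: Team Alpha 41/84 = 48.8%, Team Beta 52/84 = 61.9% → Team Beta
P3: Team Alpha 88/155 = 56.8%, Team Beta 6/8 = 75.0% → Team Beta
Overall: Team Alpha 145/275 = 52.7%, Team Beta 177/354 = 50.0% → Team Alpha
Team Beta wins each ticket group but Team Alpha wins overall — the comparison reverses. Team Beta's tickets skew toward P0, which has a lower base rate.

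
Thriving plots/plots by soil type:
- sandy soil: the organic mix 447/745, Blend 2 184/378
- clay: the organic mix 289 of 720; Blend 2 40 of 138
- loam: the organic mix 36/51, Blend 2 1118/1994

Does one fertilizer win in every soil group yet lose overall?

Yes

Sandy soil: the organic mix 447/745 = 60.0%, Blend 2 184/378 = 48.7% → the organic mix
Clay: the organic mix 289/720 = 40.1%, Blend 2 40/138 = 29.0% → the organic mix
Loam: the organic mix 36/51 = 70.6%, Blend 2 1118/1994 = 56.1% → the organic mix
Overall: the organic mix 772/1516 = 50.9%, Blend 2 1342/2510 = 53.5% → Blend 2
The organic mix wins each soil group but Blend 2 wins overall — the comparison reverses. The organic mix's plots skew toward clay, which has a lower base rate.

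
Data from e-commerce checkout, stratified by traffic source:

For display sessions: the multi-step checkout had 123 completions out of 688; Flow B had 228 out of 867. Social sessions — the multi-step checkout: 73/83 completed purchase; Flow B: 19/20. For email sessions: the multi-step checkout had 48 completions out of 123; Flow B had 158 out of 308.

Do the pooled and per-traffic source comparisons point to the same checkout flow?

Yes

Display: the multi-step checkout 123/688 = 17.9%, Flow B 228/867 = 26.3% → Flow B
Social: the multi-step checkout 73/83 = 88.0%, Flow B 19/20 = 95.0% → Flow B
Email: the multi-step checkout 48/123 = 39.0%, Flow B 158/308 = 51.3% → Flow B
Overall: the multi-step checkout 244/894 = 27.3%, Flow B 405/1195 = 33.9% → Flow B
Flow B wins overall and in every traffic group — no reversal.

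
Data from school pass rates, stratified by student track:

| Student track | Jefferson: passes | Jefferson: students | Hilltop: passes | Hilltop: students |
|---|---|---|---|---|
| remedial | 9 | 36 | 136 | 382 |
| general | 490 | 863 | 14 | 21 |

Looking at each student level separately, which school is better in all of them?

Remedial: Jefferson 9/36 = 25.0%, Hilltop 136/382 = 35.6% → Hilltop
General: Jefferson 490/863 = 56.8%, Hilltop 14/21 = 66.7% → Hilltop
Hilltop has the higher rate in both groups.

Hilltop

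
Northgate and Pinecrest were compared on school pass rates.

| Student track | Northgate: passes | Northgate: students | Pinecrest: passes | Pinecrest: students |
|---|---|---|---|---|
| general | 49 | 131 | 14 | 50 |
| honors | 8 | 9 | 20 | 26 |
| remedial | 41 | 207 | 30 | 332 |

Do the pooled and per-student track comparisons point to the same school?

General: Northgate 49/131 = 37.4%, Pinecrest 14/50 = 28.0% → Northgate
Honors: Northgate 8/9 = 88.9%, Pinecrest 20/26 = 76.9% → Northgate
Remedial: Northgate 41/207 = 19.8%, Pinecrest 30/332 = 9.0% → Northgate
Overall: Northgate 98/347 = 28.2%, Pinecrest 64/408 = 15.7% → Northgate
Northgate wins overall and in every student group — no reversal.

Yes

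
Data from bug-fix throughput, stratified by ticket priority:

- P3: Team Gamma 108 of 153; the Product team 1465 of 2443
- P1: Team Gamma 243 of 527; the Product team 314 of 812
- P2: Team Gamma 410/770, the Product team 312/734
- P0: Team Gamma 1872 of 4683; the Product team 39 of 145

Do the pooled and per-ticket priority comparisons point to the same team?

P3: Team Gamma 108/153 = 70.6%, the Product team 1465/2443 = 60.0% → Team Gamma
P1: Team Gamma 243/527 = 46.1%, the Product team 314/812 = 38.7% → Team Gamma
P2: Team Gamma 410/770 = 53.2%, the Product team 312/734 = 42.5% → Team Gamma
P0: Team Gamma 1872/4683 = 40.0%, the Product team 39/145 = 26.9% → Team Gamma
Overall: Team Gamma 2633/6133 = 42.9%, the Product team 2130/4134 = 51.5% → the Product team
Team Gamma wins each ticket group but the Product team wins overall — the comparison reverses. Team Gamma's tickets skew toward P0, which has a lower base rate.

No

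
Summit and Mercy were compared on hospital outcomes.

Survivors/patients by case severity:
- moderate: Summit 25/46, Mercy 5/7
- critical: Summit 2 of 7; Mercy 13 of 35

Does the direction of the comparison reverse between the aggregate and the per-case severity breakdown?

Yes

Moderate: Summit 25/46 = 54.3%, Mercy 5/7 = 71.4% → Mercy
Critical: Summit 2/7 = 28.6%, Mercy 13/35 = 37.1% → Mercy
Overall: Summit 27/53 = 50.9%, Mercy 18/42 = 42.9% → Summit
Mercy wins each case group but Summit wins overall — the comparison reverses. Mercy's patients skew toward critical, which has a lower base rate.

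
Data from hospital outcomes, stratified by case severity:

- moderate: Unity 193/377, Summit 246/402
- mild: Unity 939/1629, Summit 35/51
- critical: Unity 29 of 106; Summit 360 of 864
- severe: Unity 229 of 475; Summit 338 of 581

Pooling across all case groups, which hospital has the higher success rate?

Moderate: Unity 193/377 = 51.2%, Summit 246/402 = 61.2% → Summit
Mild: Unity 939/1629 = 57.6%, Summit 35/51 = 68.6% → Summit
Critical: Unity 29/106 = 27.4%, Summit 360/864 = 41.7% → Summit
Severe: Unity 229/475 = 48.2%, Summit 338/581 = 58.2% → Summit
Overall: Unity 1390/2587 = 53.7%, Summit 979/1898 = 51.6% → Unity
(Summit wins every case group but Unity wins overall — Summit's patients skew toward the low-rate critical group.)

Unity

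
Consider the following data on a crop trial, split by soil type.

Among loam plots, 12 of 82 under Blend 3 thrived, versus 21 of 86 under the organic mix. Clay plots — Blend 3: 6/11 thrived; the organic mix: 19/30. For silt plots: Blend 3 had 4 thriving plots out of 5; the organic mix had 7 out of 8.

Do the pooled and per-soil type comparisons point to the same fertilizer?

Yes

Loam: Blend 3 12/82 = 14.6%, the organic mix 21/86 = 24.4% → the organic mix
Clay: Blend 3 6/11 = 54.5%, the organic mix 19/30 = 63.3% → the organic mix
Silt: Blend 3 4/5 = 80.0%, the organic mix 7/8 = 87.5% → the organic mix
Overall: Blend 3 22/98 = 22.4%, the organic mix 47/124 = 37.9% → the organic mix
The organic mix wins overall and in every soil group — no reversal.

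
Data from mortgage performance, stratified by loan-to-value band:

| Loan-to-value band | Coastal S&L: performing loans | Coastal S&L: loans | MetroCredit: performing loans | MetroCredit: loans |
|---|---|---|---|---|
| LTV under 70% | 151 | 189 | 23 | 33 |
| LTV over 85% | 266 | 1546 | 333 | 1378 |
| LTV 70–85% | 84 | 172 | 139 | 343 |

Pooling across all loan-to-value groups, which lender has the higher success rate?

LTV under 70%: Coastal S&L 151/189 = 79.9%, MetroCredit 23/33 = 69.7% → Coastal S&L
LTV over 85%: Coastal S&L 266/1546 = 17.2%, MetroCredit 333/1378 = 24.2% → MetroCredit
LTV 70–85%: Coastal S&L 84/172 = 48.8%, MetroCredit 139/343 = 40.5% → Coastal S&L
Overall: Coastal S&L 501/1907 = 26.3%, MetroCredit 495/1754 = 28.2% → MetroCredit
(Neither sweeps every loan-to-value group, but MetroCredit has the higher pooled rate.)

MetroCredit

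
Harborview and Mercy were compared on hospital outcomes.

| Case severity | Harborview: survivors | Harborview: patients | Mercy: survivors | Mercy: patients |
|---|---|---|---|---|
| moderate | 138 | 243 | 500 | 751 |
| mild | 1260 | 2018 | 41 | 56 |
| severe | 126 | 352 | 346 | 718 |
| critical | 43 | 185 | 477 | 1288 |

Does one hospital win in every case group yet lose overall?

Yes

Moderate: Harborview 138/243 = 56.8%, Mercy 500/751 = 66.6% → Mercy
Mild: Harborview 1260/2018 = 62.4%, Mercy 41/56 = 73.2% → Mercy
Severe: Harborview 126/352 = 35.8%, Mercy 346/718 = 48.2% → Mercy
Critical: Harborview 43/185 = 23.2%, Mercy 477/1288 = 37.0% → Mercy
Overall: Harborview 1567/2798 = 56.0%, Mercy 1364/2813 = 48.5% → Harborview
Mercy wins each case group but Harborview wins overall — the comparison reverses. Mercy's patients skew toward critical, which has a lower base rate.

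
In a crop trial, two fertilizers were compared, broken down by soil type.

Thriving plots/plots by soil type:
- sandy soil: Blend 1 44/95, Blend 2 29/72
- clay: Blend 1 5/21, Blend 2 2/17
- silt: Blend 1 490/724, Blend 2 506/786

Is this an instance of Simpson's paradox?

Sandy soil: Blend 1 44/95 = 46.3%, Blend 2 29/72 = 40.3% → Blend 1
Clay: Blend 1 5/21 = 23.8%, Blend 2 2/17 = 11.8% → Blend 1
Silt: Blend 1 490/724 = 67.7%, Blend 2 506/786 = 64.4% → Blend 1
Overall: Blend 1 539/840 = 64.2%, Blend 2 537/875 = 61.4% → Blend 1
Blend 1 wins overall and in every soil group — no reversal.

No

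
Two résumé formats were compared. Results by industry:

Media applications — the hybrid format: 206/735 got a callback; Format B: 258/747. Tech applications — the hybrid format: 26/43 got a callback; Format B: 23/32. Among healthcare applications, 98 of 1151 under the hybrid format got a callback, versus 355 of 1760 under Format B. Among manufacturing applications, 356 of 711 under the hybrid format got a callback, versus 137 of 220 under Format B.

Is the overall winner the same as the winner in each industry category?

Yes

Media: the hybrid format 206/735 = 28.0%, Format B 258/747 = 34.5% → Format B
Tech: the hybrid format 26/43 = 60.5%, Format B 23/32 = 71.9% → Format B
Healthcare: the hybrid format 98/1151 = 8.5%, Format B 355/1760 = 20.2% → Format B
Manufacturing: the hybrid format 356/711 = 50.1%, Format B 137/220 = 62.3% → Format B
Overall: the hybrid format 686/2640 = 26.0%, Format B 773/2759 = 28.0% → Format B
Format B wins overall and in every industry group — no reversal.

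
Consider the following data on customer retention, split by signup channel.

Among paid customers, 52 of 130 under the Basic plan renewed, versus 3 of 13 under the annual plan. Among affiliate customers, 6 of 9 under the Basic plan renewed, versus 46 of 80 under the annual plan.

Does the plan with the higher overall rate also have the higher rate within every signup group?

No

Paid: the Basic plan 52/130 = 40.0%, the annual plan 3/13 = 23.1% → the Basic plan
Affiliate: the Basic plan 6/9 = 66.7%, the annual plan 46/80 = 57.5% → the Basic plan
Overall: the Basic plan 58/139 = 41.7%, the annual plan 49/93 = 52.7% → the annual plan
The Basic plan wins each signup group but the annual plan wins overall — the comparison reverses. The Basic plan's customers skew toward paid, which has a lower base rate.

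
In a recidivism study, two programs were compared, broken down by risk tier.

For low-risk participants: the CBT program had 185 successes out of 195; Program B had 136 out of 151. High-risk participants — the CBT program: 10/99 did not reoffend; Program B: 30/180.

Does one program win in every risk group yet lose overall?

No

Low-risk: the CBT program 185/195 = 94.9%, Program B 136/151 = 90.1% → the CBT program
High-risk: the CBT program 10/99 = 10.1%, Program B 30/180 = 16.7% → Program B
Overall: the CBT program 195/294 = 66.3%, Program B 166/331 = 50.2% → the CBT program
Neither sweeps: the CBT program wins 1 of 2 groups, Program B wins 1. The CBT program wins overall but not every group — no Simpson reversal.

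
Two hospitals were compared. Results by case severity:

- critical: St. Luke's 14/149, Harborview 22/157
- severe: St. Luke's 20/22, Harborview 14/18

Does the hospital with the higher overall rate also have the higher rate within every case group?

No

Critical: St. Luke's 14/149 = 9.4%, Harborview 22/157 = 14.0% → Harborview
Severe: St. Luke's 20/22 = 90.9%, Harborview 14/18 = 77.8% → St. Luke's
Overall: St. Luke's 34/171 = 19.9%, Harborview 36/175 = 20.6% → Harborview
Neither sweeps: St. Luke's wins 1 of 2 groups, Harborview wins 1. Harborview wins overall but not every group — no Simpson reversal.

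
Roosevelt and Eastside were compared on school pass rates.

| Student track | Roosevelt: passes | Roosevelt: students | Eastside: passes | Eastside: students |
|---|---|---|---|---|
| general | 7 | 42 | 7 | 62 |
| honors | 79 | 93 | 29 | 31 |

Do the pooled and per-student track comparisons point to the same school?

General: Roosevelt 7/42 = 16.7%, Eastside 7/62 = 11.3% → Roosevelt
Honors: Roosevelt 79/93 = 84.9%, Eastside 29/31 = 93.5% → Eastside
Overall: Roosevelt 86/135 = 63.7%, Eastside 36/93 = 38.7% → Roosevelt
Neither sweeps: Roosevelt wins 1 of 2 groups, Eastside wins 1. Roosevelt wins overall but not every group — no Simpson reversal.

No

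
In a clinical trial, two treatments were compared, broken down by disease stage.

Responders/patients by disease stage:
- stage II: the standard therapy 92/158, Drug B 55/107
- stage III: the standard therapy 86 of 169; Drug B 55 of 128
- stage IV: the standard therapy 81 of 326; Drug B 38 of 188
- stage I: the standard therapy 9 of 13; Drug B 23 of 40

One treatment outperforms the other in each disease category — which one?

the standard therapy

Stage II: the standard therapy 92/158 = 58.2%, Drug B 55/107 = 51.4% → the standard therapy
Stage III: the standard therapy 86/169 = 50.9%, Drug B 55/128 = 43.0% → the standard therapy
Stage IV: the standard therapy 81/326 = 24.8%, Drug B 38/188 = 20.2% → the standard therapy
Stage I: the standard therapy 9/13 = 69.2%, Drug B 23/40 = 57.5% → the standard therapy
The standard therapy has the higher rate in all 4 groups.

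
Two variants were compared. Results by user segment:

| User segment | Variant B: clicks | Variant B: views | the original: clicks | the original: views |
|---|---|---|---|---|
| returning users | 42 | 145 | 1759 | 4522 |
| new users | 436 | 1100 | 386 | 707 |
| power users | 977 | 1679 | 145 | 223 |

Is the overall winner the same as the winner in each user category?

No

Returning users: Variant B 42/145 = 29.0%, the original 1759/4522 = 38.9% → the original
New users: Variant B 436/1100 = 39.6%, the original 386/707 = 54.6% → the original
Power users: Variant B 977/1679 = 58.2%, the original 145/223 = 65.0% → the original
Overall: Variant B 1455/2924 = 49.8%, the original 2290/5452 = 42.0% → Variant B
The original wins each user group but Variant B wins overall — the comparison reverses. The original's views skew toward returning users, which has a lower base rate.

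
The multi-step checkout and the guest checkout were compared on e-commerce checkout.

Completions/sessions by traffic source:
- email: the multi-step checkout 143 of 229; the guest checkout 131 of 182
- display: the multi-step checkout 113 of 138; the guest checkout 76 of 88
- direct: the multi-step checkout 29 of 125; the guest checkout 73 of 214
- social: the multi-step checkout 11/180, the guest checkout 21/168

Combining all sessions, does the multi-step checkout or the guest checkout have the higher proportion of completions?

the guest checkout

Email: the multi-step checkout 143/229 = 62.4%, the guest checkout 131/182 = 72.0% → the guest checkout
Display: the multi-step checkout 113/138 = 81.9%, the guest checkout 76/88 = 86.4% → the guest checkout
Direct: the multi-step checkout 29/125 = 23.2%, the guest checkout 73/214 = 34.1% → the guest checkout
Social: the multi-step checkout 11/180 = 6.1%, the guest checkout 21/168 = 12.5% → the guest checkout
Overall: the multi-step checkout 296/672 = 44.0%, the guest checkout 301/652 = 46.2% → the guest checkout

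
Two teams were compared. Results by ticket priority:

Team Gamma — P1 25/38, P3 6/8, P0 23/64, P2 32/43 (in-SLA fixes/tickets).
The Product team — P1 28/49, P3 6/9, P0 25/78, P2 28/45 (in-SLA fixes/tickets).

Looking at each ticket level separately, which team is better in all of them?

P1: Team Gamma 25/38 = 65.8%, the Product team 28/49 = 57.1% → Team Gamma
P3: Team Gamma 6/8 = 75.0%, the Product team 6/9 = 66.7% → Team Gamma
P0: Team Gamma 23/64 = 35.9%, the Product team 25/78 = 32.1% → Team Gamma
P2: Team Gamma 32/43 = 74.4%, the Product team 28/45 = 62.2% → Team Gamma
Team Gamma has the higher rate in all 4 groups.

Team Gamma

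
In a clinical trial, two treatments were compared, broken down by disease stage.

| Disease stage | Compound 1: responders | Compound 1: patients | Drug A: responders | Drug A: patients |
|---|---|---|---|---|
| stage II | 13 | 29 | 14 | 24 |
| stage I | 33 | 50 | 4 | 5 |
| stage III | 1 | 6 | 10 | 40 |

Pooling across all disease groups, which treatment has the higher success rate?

Compound 1

Stage II: Compound 1 13/29 = 44.8%, Drug A 14/24 = 58.3% → Drug A
Stage I: Compound 1 33/50 = 66.0%, Drug A 4/5 = 80.0% → Drug A
Stage III: Compound 1 1/6 = 16.7%, Drug A 10/40 = 25.0% → Drug A
Overall: Compound 1 47/85 = 55.3%, Drug A 28/69 = 40.6% → Compound 1
(Drug A wins every disease group but Compound 1 wins overall — Drug A's patients skew toward the low-rate stage III group.)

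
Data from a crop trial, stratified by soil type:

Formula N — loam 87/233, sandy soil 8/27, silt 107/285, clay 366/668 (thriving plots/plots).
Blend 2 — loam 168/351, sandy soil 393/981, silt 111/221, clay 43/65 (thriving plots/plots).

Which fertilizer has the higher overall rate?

Formula N

Loam: Formula N 87/233 = 37.3%, Blend 2 168/351 = 47.9% → Blend 2
Sandy soil: Formula N 8/27 = 29.6%, Blend 2 393/981 = 40.1% → Blend 2
Silt: Formula N 107/285 = 37.5%, Blend 2 111/221 = 50.2% → Blend 2
Clay: Formula N 366/668 = 54.8%, Blend 2 43/65 = 66.2% → Blend 2
Overall: Formula N 568/1213 = 46.8%, Blend 2 715/1618 = 44.2% → Formula N
(Blend 2 wins every soil group but Formula N wins overall — Blend 2's plots skew toward the low-rate sandy soil group.)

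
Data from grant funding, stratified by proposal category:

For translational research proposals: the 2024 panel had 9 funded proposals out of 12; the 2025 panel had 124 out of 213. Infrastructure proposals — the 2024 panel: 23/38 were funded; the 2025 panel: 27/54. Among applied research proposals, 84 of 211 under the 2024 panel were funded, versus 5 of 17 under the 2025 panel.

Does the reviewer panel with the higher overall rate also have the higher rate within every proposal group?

Translational research: the 2024 panel 9/12 = 75.0%, the 2025 panel 124/213 = 58.2% → the 2024 panel
Infrastructure: the 2024 panel 23/38 = 60.5%, the 2025 panel 27/54 = 50.0% → the 2024 panel
Applied research: the 2024 panel 84/211 = 39.8%, the 2025 panel 5/17 = 29.4% → the 2024 panel
Overall: the 2024 panel 116/261 = 44.4%, the 2025 panel 156/284 = 54.9% → the 2025 panel
The 2024 panel wins each proposal group but the 2025 panel wins overall — the comparison reverses. The 2024 panel's proposals skew toward applied research, which has a lower base rate.

No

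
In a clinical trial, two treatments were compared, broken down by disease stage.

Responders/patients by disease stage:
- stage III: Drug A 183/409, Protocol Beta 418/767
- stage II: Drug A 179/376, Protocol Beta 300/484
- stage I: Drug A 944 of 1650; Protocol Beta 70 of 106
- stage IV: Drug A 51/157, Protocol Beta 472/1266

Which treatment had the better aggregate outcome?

Stage III: Drug A 183/409 = 44.7%, Protocol Beta 418/767 = 54.5% → Protocol Beta
Stage II: Drug A 179/376 = 47.6%, Protocol Beta 300/484 = 62.0% → Protocol Beta
Stage I: Drug A 944/1650 = 57.2%, Protocol Beta 70/106 = 66.0% → Protocol Beta
Stage IV: Drug A 51/157 = 32.5%, Protocol Beta 472/1266 = 37.3% → Protocol Beta
Overall: Drug A 1357/2592 = 52.4%, Protocol Beta 1260/2623 = 48.0% → Drug A
(Protocol Beta wins every disease group but Drug A wins overall — Protocol Beta's patients skew toward the low-rate stage IV group.)

Drug A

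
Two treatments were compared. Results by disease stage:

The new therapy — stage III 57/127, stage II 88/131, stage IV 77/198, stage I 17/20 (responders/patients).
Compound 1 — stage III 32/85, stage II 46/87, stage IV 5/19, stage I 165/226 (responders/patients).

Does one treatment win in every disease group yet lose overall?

Yes

Stage III: the new therapy 57/127 = 44.9%, Compound 1 32/85 = 37.6% → the new therapy
Stage II: the new therapy 88/131 = 67.2%, Compound 1 46/87 = 52.9% → the new therapy
Stage IV: the new therapy 77/198 = 38.9%, Compound 1 5/19 = 26.3% → the new therapy
Stage I: the new therapy 17/20 = 85.0%, Compound 1 165/226 = 73.0% → the new therapy
Overall: the new therapy 239/476 = 50.2%, Compound 1 248/417 = 59.5% → Compound 1
The new therapy wins each disease group but Compound 1 wins overall — the comparison reverses. The new therapy's patients skew toward stage IV, which has a lower base rate.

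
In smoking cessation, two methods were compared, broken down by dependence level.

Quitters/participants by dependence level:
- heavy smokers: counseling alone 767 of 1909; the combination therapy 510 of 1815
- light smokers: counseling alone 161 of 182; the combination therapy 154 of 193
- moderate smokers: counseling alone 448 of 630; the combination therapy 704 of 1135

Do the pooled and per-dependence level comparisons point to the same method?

Yes

Heavy smokers: counseling alone 767/1909 = 40.2%, the combination therapy 510/1815 = 28.1% → counseling alone
Light smokers: counseling alone 161/182 = 88.5%, the combination therapy 154/193 = 79.8% → counseling alone
Moderate smokers: counseling alone 448/630 = 71.1%, the combination therapy 704/1135 = 62.0% → counseling alone
Overall: counseling alone 1376/2721 = 50.6%, the combination therapy 1368/3143 = 43.5% → counseling alone
Counseling alone wins overall and in every dependence group — no reversal.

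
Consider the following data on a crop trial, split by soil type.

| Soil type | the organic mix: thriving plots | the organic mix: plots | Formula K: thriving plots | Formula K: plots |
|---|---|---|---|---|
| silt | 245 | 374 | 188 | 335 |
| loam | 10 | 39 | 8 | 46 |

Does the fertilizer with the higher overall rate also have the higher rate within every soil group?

Silt: the organic mix 245/374 = 65.5%, Formula K 188/335 = 56.1% → the organic mix
Loam: the organic mix 10/39 = 25.6%, Formula K 8/46 = 17.4% → the organic mix
Overall: the organic mix 255/413 = 61.7%, Formula K 196/381 = 51.4% → the organic mix
The organic mix wins overall and in every soil group — no reversal.

Yes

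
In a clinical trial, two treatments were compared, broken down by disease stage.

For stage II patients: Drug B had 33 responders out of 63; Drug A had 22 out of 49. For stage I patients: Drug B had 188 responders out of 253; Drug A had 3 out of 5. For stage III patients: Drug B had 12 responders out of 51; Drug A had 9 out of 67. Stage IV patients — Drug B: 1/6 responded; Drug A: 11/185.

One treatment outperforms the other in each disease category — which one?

Stage II: Drug B 33/63 = 52.4%, Drug A 22/49 = 44.9% → Drug B
Stage I: Drug B 188/253 = 74.3%, Drug A 3/5 = 60.0% → Drug B
Stage III: Drug B 12/51 = 23.5%, Drug A 9/67 = 13.4% → Drug B
Stage IV: Drug B 1/6 = 16.7%, Drug A 11/185 = 5.9% → Drug B
Drug B has the higher rate in all 4 groups.

Drug B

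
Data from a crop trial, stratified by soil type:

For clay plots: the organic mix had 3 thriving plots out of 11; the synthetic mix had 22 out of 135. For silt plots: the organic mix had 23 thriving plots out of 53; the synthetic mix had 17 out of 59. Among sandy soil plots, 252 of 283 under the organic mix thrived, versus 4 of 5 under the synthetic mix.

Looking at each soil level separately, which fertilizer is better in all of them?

Clay: the organic mix 3/11 = 27.3%, the synthetic mix 22/135 = 16.3% → the organic mix
Silt: the organic mix 23/53 = 43.4%, the synthetic mix 17/59 = 28.8% → the organic mix
Sandy soil: the organic mix 252/283 = 89.0%, the synthetic mix 4/5 = 80.0% → the organic mix
The organic mix has the higher rate in all 3 groups.

the organic mix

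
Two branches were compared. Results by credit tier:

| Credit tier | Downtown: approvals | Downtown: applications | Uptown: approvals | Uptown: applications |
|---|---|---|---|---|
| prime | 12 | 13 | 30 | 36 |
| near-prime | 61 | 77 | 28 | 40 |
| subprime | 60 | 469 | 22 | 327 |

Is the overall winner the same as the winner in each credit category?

Prime: Downtown 12/13 = 92.3%, Uptown 30/36 = 83.3% → Downtown
Near-prime: Downtown 61/77 = 79.2%, Uptown 28/40 = 70.0% → Downtown
Subprime: Downtown 60/469 = 12.8%, Uptown 22/327 = 6.7% → Downtown
Overall: Downtown 133/559 = 23.8%, Uptown 80/403 = 19.9% → Downtown
Downtown wins overall and in every credit group — no reversal.

Yes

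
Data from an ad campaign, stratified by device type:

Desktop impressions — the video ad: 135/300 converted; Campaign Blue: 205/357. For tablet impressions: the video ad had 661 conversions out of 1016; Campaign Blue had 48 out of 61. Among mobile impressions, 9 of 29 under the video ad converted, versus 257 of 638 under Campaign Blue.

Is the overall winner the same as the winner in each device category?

No

Desktop: the video ad 135/300 = 45.0%, Campaign Blue 205/357 = 57.4% → Campaign Blue
Tablet: the video ad 661/1016 = 65.1%, Campaign Blue 48/61 = 78.7% → Campaign Blue
Mobile: the video ad 9/29 = 31.0%, Campaign Blue 257/638 = 40.3% → Campaign Blue
Overall: the video ad 805/1345 = 59.9%, Campaign Blue 510/1056 = 48.3% → the video ad
Campaign Blue wins each device group but the video ad wins overall — the comparison reverses. Campaign Blue's impressions skew toward mobile, which has a lower base rate.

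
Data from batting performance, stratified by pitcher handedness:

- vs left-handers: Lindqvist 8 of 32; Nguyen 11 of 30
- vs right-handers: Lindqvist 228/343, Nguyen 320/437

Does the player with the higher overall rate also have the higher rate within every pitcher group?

Yes

Vs left-handers: Lindqvist 8/32 = 25.0%, Nguyen 11/30 = 36.7% → Nguyen
Vs right-handers: Lindqvist 228/343 = 66.5%, Nguyen 320/437 = 73.2% → Nguyen
Overall: Lindqvist 236/375 = 62.9%, Nguyen 331/467 = 70.9% → Nguyen
Nguyen wins overall and in every pitcher group — no reversal.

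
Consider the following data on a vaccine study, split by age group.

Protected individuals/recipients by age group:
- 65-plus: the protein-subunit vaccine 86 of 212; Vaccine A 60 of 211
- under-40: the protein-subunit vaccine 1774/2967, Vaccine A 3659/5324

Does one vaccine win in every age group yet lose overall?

65-plus: the protein-subunit vaccine 86/212 = 40.6%, Vaccine A 60/211 = 28.4% → the protein-subunit vaccine
Under-40: the protein-subunit vaccine 1774/2967 = 59.8%, Vaccine A 3659/5324 = 68.7% → Vaccine A
Overall: the protein-subunit vaccine 1860/3179 = 58.5%, Vaccine A 3719/5535 = 67.2% → Vaccine A
Neither sweeps: the protein-subunit vaccine wins 1 of 2 groups, Vaccine A wins 1. Vaccine A wins overall but not every group — no Simpson reversal.

No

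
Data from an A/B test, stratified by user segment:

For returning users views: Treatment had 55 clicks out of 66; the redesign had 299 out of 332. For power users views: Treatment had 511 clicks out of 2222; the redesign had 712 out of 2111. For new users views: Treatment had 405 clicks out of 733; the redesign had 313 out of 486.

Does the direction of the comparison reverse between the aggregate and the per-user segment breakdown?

No

Returning users: Treatment 55/66 = 83.3%, the redesign 299/332 = 90.1% → the redesign
Power users: Treatment 511/2222 = 23.0%, the redesign 712/2111 = 33.7% → the redesign
New users: Treatment 405/733 = 55.3%, the redesign 313/486 = 64.4% → the redesign
Overall: Treatment 971/3021 = 32.1%, the redesign 1324/2929 = 45.2% → the redesign
The redesign wins overall and in every user group — no reversal.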